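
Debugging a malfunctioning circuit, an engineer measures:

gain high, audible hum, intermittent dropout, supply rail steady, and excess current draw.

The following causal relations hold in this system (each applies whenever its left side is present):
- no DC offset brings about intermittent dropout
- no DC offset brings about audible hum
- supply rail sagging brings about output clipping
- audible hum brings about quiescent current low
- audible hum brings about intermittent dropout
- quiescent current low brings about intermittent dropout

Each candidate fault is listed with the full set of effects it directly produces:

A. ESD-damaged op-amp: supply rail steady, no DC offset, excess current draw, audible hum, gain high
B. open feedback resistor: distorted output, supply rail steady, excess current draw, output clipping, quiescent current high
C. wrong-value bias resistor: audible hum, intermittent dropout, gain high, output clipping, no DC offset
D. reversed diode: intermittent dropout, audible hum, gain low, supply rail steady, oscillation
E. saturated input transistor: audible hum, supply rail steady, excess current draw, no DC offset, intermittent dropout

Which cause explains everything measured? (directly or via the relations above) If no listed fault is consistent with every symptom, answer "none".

Testing each hypothesis:
(A) ESD-damaged op-amp — gain high yes; audible hum yes; intermittent dropout yes (by audible hum → intermittent dropout); supply rail steady yes; excess current draw yes
(B) open feedback resistor — gain high NO; audible hum NO; intermittent dropout NO; supply rail steady yes; excess current draw yes
(C) wrong-value bias resistor — gain high yes; audible hum yes; intermittent dropout yes; supply rail steady NO; excess current draw NO
(D) reversed diode — gain high NO; audible hum yes; intermittent dropout yes; supply rail steady yes; excess current draw NO
(E) saturated input transistor — gain high NO; audible hum yes; intermittent dropout yes; supply rail steady yes; excess current draw yes
(A) is the only candidate with no mismatches.

A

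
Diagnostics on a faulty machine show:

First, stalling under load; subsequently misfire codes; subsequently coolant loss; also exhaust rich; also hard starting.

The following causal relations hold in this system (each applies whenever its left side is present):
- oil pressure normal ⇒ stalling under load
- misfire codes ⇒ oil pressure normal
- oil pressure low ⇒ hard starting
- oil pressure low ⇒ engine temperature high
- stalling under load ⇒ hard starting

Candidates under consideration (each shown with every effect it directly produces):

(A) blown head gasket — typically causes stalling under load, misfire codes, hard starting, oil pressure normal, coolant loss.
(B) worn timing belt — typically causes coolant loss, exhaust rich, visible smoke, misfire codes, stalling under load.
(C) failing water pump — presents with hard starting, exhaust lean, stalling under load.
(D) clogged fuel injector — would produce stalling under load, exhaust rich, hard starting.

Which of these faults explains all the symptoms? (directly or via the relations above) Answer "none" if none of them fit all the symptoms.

Per-candidate check:
(A) blown head gasket — stalling under load +; misfire codes +; coolant loss +; exhaust rich -; hard starting +
(B) worn timing belt — stalling under load +; misfire codes +; coolant loss +; exhaust rich +; hard starting + (by stalling under load → hard starting)
(C) failing water pump — stalling under load +; misfire codes -; coolant loss -; exhaust rich -; hard starting +
(D) clogged fuel injector — does not account for misfire codes, coolant loss
(B) is the only candidate with no mismatches.

B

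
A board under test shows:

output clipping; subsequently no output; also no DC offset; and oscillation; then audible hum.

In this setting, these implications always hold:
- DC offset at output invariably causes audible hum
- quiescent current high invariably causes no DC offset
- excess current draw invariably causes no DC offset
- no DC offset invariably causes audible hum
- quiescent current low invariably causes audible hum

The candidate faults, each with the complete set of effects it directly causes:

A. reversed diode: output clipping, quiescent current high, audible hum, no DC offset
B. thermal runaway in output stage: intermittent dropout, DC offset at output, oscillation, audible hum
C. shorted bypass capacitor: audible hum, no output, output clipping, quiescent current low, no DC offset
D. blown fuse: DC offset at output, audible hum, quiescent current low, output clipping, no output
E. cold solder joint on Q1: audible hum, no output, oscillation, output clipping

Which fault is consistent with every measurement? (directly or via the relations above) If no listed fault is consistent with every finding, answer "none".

Checking each candidate against the observations:
(A) reversed diode — does not account for no output, oscillation
(B) thermal runaway in output stage — output clipping miss; no output miss; no DC offset miss; oscillation match; audible hum match
(C) shorted bypass capacitor — does not account for oscillation
(D) blown fuse — output clipping match; no output match; no DC offset miss; oscillation miss; audible hum match
(E) cold solder joint on Q1 — output clipping match; no output match; no DC offset miss; oscillation match; audible hum match
No candidate is consistent with all observations.

none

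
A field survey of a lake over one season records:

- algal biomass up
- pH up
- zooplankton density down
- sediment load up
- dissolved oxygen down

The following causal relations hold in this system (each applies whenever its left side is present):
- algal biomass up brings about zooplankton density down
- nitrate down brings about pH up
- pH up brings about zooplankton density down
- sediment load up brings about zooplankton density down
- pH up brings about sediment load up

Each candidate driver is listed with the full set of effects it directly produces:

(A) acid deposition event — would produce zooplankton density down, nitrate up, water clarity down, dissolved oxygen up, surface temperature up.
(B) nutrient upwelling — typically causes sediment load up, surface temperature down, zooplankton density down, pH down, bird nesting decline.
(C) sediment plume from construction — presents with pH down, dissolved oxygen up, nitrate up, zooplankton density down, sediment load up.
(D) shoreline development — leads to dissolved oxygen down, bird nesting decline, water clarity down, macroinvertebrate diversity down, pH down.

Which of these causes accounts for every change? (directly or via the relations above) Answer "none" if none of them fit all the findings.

For each candidate, compare predicted effects to what was observed:
(A) acid deposition event — algal biomass up ✗; pH up ✗; zooplankton density down ✓; sediment load up ✗; dissolved oxygen down ✗
(B) nutrient upwelling — fails on algal biomass up, pH up, dissolved oxygen down (predicts pH down, not pH up)
(C) sediment plume from construction — algal biomass up ✗; pH up ✗; zooplankton density down ✓; sediment load up ✓; dissolved oxygen down ✗
(D) shoreline development — fails on algal biomass up, pH up, zooplankton density down, sediment load up (predicts pH down, not pH up)
No candidate is consistent with all observations.

none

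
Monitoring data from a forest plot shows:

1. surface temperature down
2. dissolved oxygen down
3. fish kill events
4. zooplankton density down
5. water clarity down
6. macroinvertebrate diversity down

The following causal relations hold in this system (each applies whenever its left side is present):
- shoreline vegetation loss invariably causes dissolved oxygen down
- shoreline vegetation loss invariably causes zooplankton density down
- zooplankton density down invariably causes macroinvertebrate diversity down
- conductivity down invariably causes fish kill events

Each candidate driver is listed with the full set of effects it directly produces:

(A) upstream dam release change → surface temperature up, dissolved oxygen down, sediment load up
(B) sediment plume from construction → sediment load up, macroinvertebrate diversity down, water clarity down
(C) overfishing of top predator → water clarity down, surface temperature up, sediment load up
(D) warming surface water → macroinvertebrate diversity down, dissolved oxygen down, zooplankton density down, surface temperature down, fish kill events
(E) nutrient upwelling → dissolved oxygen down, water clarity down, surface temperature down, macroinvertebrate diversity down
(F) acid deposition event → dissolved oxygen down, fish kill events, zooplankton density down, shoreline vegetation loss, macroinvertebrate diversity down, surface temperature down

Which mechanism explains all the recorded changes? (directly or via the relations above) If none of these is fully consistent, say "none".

none

Testing each hypothesis:
(A) upstream dam release change — fails on surface temperature down, fish kill events, zooplankton density down, water clarity down, macroinvertebrate diversity down (predicts surface temperature up, not surface temperature down)
(B) sediment plume from construction — surface temperature down -; dissolved oxygen down -; fish kill events -; zooplankton density down -; water clarity down +; macroinvertebrate diversity down +
(C) overfishing of top predator — fails on surface temperature down, dissolved oxygen down, fish kill events, zooplankton density down, macroinvertebrate diversity down (predicts surface temperature up, not surface temperature down)
(D) warming surface water — does not account for water clarity down
(E) nutrient upwelling — surface temperature down +; dissolved oxygen down +; fish kill events -; zooplankton density down -; water clarity down +; macroinvertebrate diversity down +
(F) acid deposition event — surface temperature down +; dissolved oxygen down +; fish kill events +; zooplankton density down +; water clarity down -; macroinvertebrate diversity down +
No candidate is consistent with all observations.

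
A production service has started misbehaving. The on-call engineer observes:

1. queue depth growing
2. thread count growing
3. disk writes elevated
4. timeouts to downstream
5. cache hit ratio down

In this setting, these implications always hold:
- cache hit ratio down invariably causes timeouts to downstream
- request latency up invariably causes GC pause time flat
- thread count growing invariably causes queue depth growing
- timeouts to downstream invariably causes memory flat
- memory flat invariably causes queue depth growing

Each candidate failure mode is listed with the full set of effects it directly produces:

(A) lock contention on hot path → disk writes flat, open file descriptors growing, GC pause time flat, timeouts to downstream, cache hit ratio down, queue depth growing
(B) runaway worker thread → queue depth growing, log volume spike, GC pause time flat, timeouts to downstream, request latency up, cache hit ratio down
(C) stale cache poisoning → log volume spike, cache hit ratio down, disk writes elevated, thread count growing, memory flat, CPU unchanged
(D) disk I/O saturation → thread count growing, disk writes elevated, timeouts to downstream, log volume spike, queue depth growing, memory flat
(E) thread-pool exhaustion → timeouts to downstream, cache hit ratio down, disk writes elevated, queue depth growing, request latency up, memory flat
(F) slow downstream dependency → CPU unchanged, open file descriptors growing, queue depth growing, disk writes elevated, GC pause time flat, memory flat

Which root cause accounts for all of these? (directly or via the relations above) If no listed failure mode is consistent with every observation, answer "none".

C

Per-candidate check:
(A) lock contention on hot path — queue depth growing yes; thread count growing NO; disk writes elevated NO; timeouts to downstream yes; cache hit ratio down yes
(B) runaway worker thread — does not account for thread count growing, disk writes elevated
(C) stale cache poisoning — queue depth growing yes (via thread count growing → queue depth growing); thread count growing yes; disk writes elevated yes; timeouts to downstream yes (via cache hit ratio down → timeouts to downstream); cache hit ratio down yes
(D) disk I/O saturation — does not account for cache hit ratio down
(E) thread-pool exhaustion — queue depth growing yes; thread count growing NO; disk writes elevated yes; timeouts to downstream yes; cache hit ratio down yes
(F) slow downstream dependency — does not account for thread count growing, timeouts to downstream, cache hit ratio down
Only (C) is consistent with every observation.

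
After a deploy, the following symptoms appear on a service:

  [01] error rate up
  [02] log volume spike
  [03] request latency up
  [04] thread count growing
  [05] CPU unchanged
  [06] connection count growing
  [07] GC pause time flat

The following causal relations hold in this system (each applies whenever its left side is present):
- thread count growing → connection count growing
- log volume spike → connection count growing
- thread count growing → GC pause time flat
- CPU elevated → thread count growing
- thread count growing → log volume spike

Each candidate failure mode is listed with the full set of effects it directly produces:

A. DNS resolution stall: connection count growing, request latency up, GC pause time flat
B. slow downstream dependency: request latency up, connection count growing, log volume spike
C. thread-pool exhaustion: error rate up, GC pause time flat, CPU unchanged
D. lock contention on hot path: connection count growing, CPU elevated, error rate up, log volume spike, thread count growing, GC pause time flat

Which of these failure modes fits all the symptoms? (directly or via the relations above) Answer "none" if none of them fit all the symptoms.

Checking each candidate against the observations:
(A) DNS resolution stall — does not account for error rate up, log volume spike, thread count growing, CPU unchanged
(B) slow downstream dependency — does not account for error rate up, thread count growing, CPU unchanged, GC pause time flat
(C) thread-pool exhaustion — error rate up ✓; log volume spike ✗; request latency up ✗; thread count growing ✗; CPU unchanged ✓; connection count growing ✗; GC pause time flat ✓
(D) lock contention on hot path — fails on request latency up, CPU unchanged (predicts CPU elevated, not CPU unchanged)
None of the listed candidates fits everything.

none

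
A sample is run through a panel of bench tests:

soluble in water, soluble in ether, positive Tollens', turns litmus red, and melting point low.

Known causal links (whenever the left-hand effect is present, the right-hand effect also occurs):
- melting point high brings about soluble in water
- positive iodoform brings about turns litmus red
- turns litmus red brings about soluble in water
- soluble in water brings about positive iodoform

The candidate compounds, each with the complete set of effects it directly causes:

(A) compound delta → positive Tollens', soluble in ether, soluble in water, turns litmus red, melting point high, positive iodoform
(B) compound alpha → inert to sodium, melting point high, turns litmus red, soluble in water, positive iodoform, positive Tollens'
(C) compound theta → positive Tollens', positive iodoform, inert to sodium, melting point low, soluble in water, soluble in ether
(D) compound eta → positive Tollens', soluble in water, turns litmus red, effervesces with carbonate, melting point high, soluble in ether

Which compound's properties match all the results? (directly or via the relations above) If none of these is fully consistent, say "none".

C

For each candidate, compare predicted effects to what was observed:
(A) compound delta — fails on melting point low (predicts melting point high, not melting point low)
(B) compound alpha — soluble in water yes; soluble in ether NO; positive Tollens' yes; turns litmus red yes; melting point low NO
(C) compound theta — accounts for every observation (turns litmus red via positive iodoform → turns litmus red)
(D) compound eta — soluble in water yes; soluble in ether yes; positive Tollens' yes; turns litmus red yes; melting point low NO
(C) alone accounts for all the evidence.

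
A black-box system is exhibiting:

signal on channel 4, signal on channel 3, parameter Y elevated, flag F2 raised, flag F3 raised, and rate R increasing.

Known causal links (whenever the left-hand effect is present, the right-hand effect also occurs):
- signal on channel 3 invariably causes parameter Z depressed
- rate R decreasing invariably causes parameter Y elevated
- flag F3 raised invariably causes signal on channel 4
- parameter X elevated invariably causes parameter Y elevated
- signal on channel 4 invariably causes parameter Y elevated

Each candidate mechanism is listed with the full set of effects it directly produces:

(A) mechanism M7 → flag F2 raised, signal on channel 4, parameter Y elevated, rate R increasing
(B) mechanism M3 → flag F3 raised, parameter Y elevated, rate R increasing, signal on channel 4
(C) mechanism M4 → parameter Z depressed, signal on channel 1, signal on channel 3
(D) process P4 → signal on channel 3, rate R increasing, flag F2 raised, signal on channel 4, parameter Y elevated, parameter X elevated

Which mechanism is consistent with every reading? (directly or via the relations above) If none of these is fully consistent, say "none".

Testing each hypothesis:
(A) mechanism M7 — signal on channel 4 match; signal on channel 3 miss; parameter Y elevated match; flag F2 raised match; flag F3 raised miss; rate R increasing match
(B) mechanism M3 — signal on channel 4 match; signal on channel 3 miss; parameter Y elevated match; flag F2 raised miss; flag F3 raised match; rate R increasing match
(C) mechanism M4 — signal on channel 4 miss; signal on channel 3 match; parameter Y elevated miss; flag F2 raised miss; flag F3 raised miss; rate R increasing miss
(D) process P4 — signal on channel 4 match; signal on channel 3 match; parameter Y elevated match; flag F2 raised match; flag F3 raised miss; rate R increasing match
None of the listed candidates fits everything.

none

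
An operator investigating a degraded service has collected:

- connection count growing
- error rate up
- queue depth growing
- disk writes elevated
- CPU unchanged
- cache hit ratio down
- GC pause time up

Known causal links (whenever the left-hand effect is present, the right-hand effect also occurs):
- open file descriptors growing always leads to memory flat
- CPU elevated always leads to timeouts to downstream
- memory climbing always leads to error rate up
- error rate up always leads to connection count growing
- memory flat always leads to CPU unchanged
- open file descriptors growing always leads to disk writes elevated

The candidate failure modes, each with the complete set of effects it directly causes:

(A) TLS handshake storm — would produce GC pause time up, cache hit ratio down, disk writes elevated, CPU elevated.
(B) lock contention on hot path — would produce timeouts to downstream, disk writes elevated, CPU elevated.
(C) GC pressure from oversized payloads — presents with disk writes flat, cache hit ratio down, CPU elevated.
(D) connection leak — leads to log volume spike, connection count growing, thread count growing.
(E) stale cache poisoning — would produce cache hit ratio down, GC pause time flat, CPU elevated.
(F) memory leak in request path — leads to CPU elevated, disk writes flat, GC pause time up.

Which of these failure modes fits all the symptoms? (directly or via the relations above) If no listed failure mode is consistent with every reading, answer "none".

For each candidate, compare predicted effects to what was observed:
(A) TLS handshake storm — connection count growing NO; error rate up NO; queue depth growing NO; disk writes elevated yes; CPU unchanged NO; cache hit ratio down yes; GC pause time up yes
(B) lock contention on hot path — connection count growing NO; error rate up NO; queue depth growing NO; disk writes elevated yes; CPU unchanged NO; cache hit ratio down NO; GC pause time up NO
(C) GC pressure from oversized payloads — fails on connection count growing, error rate up, queue depth growing, disk writes elevated, CPU unchanged, GC pause time up (predicts disk writes flat, not disk writes elevated; predicts CPU elevated, not CPU unchanged)
(D) connection leak — does not account for error rate up, queue depth growing, disk writes elevated, CPU unchanged, cache hit ratio down, GC pause time up
(E) stale cache poisoning — fails on connection count growing, error rate up, queue depth growing, disk writes elevated, CPU unchanged, GC pause time up (predicts CPU elevated, not CPU unchanged; predicts GC pause time flat, not GC pause time up)
(F) memory leak in request path — connection count growing NO; error rate up NO; queue depth growing NO; disk writes elevated NO; CPU unchanged NO; cache hit ratio down NO; GC pause time up yes
Every candidate fails on at least one observation.

none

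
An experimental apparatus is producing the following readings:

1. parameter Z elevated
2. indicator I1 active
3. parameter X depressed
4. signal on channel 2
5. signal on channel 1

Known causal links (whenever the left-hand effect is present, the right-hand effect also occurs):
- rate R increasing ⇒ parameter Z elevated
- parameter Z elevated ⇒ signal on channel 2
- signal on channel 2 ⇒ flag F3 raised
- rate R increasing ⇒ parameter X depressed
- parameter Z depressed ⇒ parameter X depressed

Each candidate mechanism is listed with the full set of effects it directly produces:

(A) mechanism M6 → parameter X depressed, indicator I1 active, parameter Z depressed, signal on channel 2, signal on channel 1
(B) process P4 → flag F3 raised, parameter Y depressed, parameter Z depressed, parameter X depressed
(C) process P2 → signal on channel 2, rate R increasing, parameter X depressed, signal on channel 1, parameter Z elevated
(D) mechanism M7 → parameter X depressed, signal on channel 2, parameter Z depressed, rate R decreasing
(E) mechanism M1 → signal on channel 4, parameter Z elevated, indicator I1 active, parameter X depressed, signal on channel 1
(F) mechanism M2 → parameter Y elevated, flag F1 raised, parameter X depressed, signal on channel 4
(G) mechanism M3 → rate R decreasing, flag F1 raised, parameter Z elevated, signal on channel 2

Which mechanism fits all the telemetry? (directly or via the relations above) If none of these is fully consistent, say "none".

Checking each candidate against the observations:
(A) mechanism M6 — fails on parameter Z elevated (predicts parameter Z depressed, not parameter Z elevated)
(B) process P4 — parameter Z elevated miss; indicator I1 active miss; parameter X depressed match; signal on channel 2 miss; signal on channel 1 miss
(C) process P2 — does not account for indicator I1 active
(D) mechanism M7 — parameter Z elevated miss; indicator I1 active miss; parameter X depressed match; signal on channel 2 match; signal on channel 1 miss
(E) mechanism M1 — accounts for every observation (signal on channel 2 through parameter Z elevated → signal on channel 2)
(F) mechanism M2 — does not account for parameter Z elevated, indicator I1 active, signal on channel 2, signal on channel 1
(G) mechanism M3 — does not account for indicator I1 active, parameter X depressed, signal on channel 1
Only (E) is consistent with every observation.

E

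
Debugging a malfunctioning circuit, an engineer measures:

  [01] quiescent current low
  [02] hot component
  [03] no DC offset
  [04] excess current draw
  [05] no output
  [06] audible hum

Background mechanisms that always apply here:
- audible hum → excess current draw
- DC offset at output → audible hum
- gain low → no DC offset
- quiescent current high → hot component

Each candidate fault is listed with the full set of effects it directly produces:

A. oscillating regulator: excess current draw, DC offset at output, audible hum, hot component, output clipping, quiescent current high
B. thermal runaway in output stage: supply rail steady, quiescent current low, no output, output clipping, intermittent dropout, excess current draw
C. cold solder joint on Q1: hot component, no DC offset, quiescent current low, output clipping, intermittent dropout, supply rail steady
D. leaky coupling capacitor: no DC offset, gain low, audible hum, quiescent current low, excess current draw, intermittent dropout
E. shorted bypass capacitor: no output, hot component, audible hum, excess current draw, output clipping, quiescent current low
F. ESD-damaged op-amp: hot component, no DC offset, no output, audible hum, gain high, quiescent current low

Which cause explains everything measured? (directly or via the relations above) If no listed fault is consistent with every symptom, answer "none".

For each candidate, compare predicted effects to what was observed:
(A) oscillating regulator — quiescent current low NO; hot component yes; no DC offset NO; excess current draw yes; no output NO; audible hum yes
(B) thermal runaway in output stage — does not account for hot component, no DC offset, audible hum
(C) cold solder joint on Q1 — quiescent current low yes; hot component yes; no DC offset yes; excess current draw NO; no output NO; audible hum NO
(D) leaky coupling capacitor — quiescent current low yes; hot component NO; no DC offset yes; excess current draw yes; no output NO; audible hum yes
(E) shorted bypass capacitor — does not account for no DC offset
(F) ESD-damaged op-amp — quiescent current low yes; hot component yes; no DC offset yes; excess current draw yes (by audible hum → excess current draw); no output yes; audible hum yes
Only (F) is consistent with every observation.

F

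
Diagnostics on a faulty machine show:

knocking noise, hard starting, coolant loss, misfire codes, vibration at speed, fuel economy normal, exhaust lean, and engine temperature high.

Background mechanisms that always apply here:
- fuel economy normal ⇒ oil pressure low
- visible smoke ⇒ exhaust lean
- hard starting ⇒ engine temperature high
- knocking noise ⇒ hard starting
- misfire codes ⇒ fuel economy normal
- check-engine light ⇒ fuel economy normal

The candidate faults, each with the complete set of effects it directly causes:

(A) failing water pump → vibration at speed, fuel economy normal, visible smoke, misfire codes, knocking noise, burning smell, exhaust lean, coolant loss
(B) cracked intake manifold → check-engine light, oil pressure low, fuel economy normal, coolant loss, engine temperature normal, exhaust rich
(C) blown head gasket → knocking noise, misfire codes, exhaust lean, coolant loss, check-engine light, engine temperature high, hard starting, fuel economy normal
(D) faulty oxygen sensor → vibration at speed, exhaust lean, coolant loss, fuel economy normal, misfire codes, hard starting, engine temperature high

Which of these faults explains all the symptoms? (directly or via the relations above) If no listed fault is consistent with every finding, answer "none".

Per-candidate check:
(A) failing water pump — accounts for every observation (hard starting by knocking noise → hard starting)
(B) cracked intake manifold — fails on knocking noise, hard starting, misfire codes, vibration at speed, exhaust lean, engine temperature high (predicts exhaust rich, not exhaust lean; predicts engine temperature normal, not engine temperature high)
(C) blown head gasket — does not account for vibration at speed
(D) faulty oxygen sensor — knocking noise ✗; hard starting ✓; coolant loss ✓; misfire codes ✓; vibration at speed ✓; fuel economy normal ✓; exhaust lean ✓; engine temperature high ✓
(A) is the only candidate with no mismatches.

A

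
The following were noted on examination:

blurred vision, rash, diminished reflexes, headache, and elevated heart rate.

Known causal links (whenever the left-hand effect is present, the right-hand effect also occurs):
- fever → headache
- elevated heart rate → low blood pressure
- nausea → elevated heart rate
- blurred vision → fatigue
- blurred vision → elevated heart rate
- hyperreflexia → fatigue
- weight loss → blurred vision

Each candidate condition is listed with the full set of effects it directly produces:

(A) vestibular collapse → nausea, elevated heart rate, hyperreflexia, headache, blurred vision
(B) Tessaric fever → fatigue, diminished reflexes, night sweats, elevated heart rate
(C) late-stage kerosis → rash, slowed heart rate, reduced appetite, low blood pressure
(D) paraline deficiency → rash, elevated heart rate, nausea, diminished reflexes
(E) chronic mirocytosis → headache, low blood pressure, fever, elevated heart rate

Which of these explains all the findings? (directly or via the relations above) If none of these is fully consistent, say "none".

For each candidate, compare predicted effects to what was observed:
(A) vestibular collapse — blurred vision yes; rash NO; diminished reflexes NO; headache yes; elevated heart rate yes
(B) Tessaric fever — does not account for blurred vision, rash, headache
(C) late-stage kerosis — blurred vision NO; rash yes; diminished reflexes NO; headache NO; elevated heart rate NO
(D) paraline deficiency — does not account for blurred vision, headache
(E) chronic mirocytosis — blurred vision NO; rash NO; diminished reflexes NO; headache yes; elevated heart rate yes
None of the listed candidates fits everything.

none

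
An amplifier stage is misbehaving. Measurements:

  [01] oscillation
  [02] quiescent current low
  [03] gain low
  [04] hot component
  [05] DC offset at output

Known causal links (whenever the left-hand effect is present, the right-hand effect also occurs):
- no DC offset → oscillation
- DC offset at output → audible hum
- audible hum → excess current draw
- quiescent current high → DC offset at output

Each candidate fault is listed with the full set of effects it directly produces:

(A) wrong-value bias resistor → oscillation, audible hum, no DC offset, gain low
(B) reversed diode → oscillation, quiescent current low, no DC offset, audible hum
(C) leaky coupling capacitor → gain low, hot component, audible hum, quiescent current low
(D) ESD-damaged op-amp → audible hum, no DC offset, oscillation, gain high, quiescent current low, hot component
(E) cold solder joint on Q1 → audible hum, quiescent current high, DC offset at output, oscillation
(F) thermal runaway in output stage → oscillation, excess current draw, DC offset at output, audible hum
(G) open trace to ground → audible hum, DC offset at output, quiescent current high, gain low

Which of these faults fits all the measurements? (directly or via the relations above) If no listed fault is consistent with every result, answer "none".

none

For each candidate, compare predicted effects to what was observed:
(A) wrong-value bias resistor — fails on quiescent current low, hot component, DC offset at output (predicts no DC offset, not DC offset at output)
(B) reversed diode — fails on gain low, hot component, DC offset at output (predicts no DC offset, not DC offset at output)
(C) leaky coupling capacitor — oscillation NO; quiescent current low yes; gain low yes; hot component yes; DC offset at output NO
(D) ESD-damaged op-amp — oscillation yes; quiescent current low yes; gain low NO; hot component yes; DC offset at output NO
(E) cold solder joint on Q1 — oscillation yes; quiescent current low NO; gain low NO; hot component NO; DC offset at output yes
(F) thermal runaway in output stage — does not account for quiescent current low, gain low, hot component
(G) open trace to ground — fails on oscillation, quiescent current low, hot component (predicts quiescent current high, not quiescent current low)
No candidate is consistent with all observations.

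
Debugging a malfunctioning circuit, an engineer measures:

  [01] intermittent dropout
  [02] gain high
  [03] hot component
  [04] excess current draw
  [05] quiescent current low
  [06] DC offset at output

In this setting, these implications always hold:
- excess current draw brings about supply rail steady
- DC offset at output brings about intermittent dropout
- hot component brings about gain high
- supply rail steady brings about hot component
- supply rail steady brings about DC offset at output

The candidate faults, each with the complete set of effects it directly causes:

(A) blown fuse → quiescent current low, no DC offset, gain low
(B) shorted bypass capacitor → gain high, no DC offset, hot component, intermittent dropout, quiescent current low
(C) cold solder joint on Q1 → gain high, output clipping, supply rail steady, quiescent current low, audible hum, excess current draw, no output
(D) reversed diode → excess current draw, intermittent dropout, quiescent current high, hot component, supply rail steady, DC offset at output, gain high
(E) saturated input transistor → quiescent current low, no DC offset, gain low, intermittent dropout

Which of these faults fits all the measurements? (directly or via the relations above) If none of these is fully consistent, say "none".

C

For each candidate, compare predicted effects to what was observed:
(A) blown fuse — fails on intermittent dropout, gain high, hot component, excess current draw, DC offset at output (predicts gain low, not gain high; predicts no DC offset, not DC offset at output)
(B) shorted bypass capacitor — intermittent dropout ✓; gain high ✓; hot component ✓; excess current draw ✗; quiescent current low ✓; DC offset at output ✗
(C) cold solder joint on Q1 — accounts for every observation (intermittent dropout through supply rail steady → DC offset at output → intermittent dropout)
(D) reversed diode — fails on quiescent current low (predicts quiescent current high, not quiescent current low)
(E) saturated input transistor — intermittent dropout ✓; gain high ✗; hot component ✗; excess current draw ✗; quiescent current low ✓; DC offset at output ✗
Only (C) is consistent with every observation.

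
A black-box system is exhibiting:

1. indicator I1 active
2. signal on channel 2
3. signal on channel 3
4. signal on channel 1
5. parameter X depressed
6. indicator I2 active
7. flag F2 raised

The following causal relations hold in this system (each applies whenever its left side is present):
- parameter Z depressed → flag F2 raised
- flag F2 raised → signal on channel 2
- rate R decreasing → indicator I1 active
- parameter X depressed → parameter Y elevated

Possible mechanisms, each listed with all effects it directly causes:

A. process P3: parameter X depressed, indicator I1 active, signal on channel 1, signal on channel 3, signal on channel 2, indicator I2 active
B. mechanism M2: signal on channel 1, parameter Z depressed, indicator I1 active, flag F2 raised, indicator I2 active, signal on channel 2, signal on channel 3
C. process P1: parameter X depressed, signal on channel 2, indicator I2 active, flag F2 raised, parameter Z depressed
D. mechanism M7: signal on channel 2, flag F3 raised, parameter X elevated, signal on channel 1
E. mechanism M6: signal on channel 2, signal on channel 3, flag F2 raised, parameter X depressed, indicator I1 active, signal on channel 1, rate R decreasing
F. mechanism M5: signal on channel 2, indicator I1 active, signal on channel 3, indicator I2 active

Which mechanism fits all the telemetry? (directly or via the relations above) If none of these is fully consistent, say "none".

none

Per-candidate check:
(A) process P3 — indicator I1 active +; signal on channel 2 +; signal on channel 3 +; signal on channel 1 +; parameter X depressed +; indicator I2 active +; flag F2 raised -
(B) mechanism M2 — indicator I1 active +; signal on channel 2 +; signal on channel 3 +; signal on channel 1 +; parameter X depressed -; indicator I2 active +; flag F2 raised +
(C) process P1 — indicator I1 active -; signal on channel 2 +; signal on channel 3 -; signal on channel 1 -; parameter X depressed +; indicator I2 active +; flag F2 raised +
(D) mechanism M7 — indicator I1 active -; signal on channel 2 +; signal on channel 3 -; signal on channel 1 +; parameter X depressed -; indicator I2 active -; flag F2 raised -
(E) mechanism M6 — indicator I1 active +; signal on channel 2 +; signal on channel 3 +; signal on channel 1 +; parameter X depressed +; indicator I2 active -; flag F2 raised +
(F) mechanism M5 — does not account for signal on channel 1, parameter X depressed, flag F2 raised
None of the listed candidates fits everything.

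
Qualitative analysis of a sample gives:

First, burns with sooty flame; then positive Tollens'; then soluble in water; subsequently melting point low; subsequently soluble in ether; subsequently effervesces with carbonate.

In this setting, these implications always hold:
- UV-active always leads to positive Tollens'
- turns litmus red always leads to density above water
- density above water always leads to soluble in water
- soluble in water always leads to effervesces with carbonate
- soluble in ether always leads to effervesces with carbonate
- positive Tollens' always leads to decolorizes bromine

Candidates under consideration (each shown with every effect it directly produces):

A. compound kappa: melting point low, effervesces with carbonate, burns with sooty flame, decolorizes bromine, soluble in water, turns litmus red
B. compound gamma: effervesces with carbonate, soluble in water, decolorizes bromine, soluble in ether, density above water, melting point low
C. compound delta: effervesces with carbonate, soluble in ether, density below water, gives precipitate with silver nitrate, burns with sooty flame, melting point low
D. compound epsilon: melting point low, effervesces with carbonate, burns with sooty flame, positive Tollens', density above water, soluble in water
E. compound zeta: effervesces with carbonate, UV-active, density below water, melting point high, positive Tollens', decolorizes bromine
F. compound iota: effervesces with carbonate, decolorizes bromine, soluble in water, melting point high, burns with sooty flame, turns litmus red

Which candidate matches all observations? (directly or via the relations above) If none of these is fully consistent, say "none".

none

Checking each candidate against the observations:
(A) compound kappa — does not account for positive Tollens', soluble in ether
(B) compound gamma — does not account for burns with sooty flame, positive Tollens'
(C) compound delta — does not account for positive Tollens', soluble in water
(D) compound epsilon — burns with sooty flame yes; positive Tollens' yes; soluble in water yes; melting point low yes; soluble in ether NO; effervesces with carbonate yes
(E) compound zeta — burns with sooty flame NO; positive Tollens' yes; soluble in water NO; melting point low NO; soluble in ether NO; effervesces with carbonate yes
(F) compound iota — burns with sooty flame yes; positive Tollens' NO; soluble in water yes; melting point low NO; soluble in ether NO; effervesces with carbonate yes
None of the listed candidates fits everything.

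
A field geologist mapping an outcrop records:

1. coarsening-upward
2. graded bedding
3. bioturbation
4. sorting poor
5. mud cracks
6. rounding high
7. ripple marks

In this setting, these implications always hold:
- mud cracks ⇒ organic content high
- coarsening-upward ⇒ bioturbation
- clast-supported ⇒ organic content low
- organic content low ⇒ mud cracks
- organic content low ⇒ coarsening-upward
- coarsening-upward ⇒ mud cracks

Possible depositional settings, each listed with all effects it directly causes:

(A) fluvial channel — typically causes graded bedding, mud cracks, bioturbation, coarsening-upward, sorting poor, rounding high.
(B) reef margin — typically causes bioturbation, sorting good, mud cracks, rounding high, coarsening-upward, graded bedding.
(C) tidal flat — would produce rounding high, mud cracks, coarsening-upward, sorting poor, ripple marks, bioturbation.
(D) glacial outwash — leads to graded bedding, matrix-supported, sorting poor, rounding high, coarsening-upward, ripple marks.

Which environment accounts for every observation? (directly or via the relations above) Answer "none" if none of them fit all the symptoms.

D

Testing each hypothesis:
(A) fluvial channel — does not account for ripple marks
(B) reef margin — coarsening-upward yes; graded bedding yes; bioturbation yes; sorting poor NO; mud cracks yes; rounding high yes; ripple marks NO
(C) tidal flat — does not account for graded bedding
(D) glacial outwash — accounts for every observation (bioturbation by coarsening-upward → bioturbation)
Only (D) is consistent with every observation.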